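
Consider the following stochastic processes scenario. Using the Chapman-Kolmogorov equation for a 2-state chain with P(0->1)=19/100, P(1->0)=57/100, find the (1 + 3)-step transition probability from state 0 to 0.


P^4 = P^1 * P^3
Computing via matrix multiplication of the transition matrix.
Entry (0,0) of P^4 = 0.7508

0.7508


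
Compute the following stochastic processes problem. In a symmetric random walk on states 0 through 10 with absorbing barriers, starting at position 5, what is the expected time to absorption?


For symmetric RW on 0,...,N with absorbing barriers, E(i) = i*(N-i)
E(5) = 5 * 5 = 25

25


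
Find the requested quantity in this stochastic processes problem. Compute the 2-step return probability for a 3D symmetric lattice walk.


P(return in 2 steps) = P(reverse first step) = 1/(2d)
= 1/6
= 0.1667

0.1667


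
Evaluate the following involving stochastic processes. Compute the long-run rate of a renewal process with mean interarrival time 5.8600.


Long-run renewal rate = 1/E(X)
= 1/5.8600
= 0.1706

0.1706


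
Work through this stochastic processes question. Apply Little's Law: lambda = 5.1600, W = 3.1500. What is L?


Little's Law: L = lambda * W
= 5.1600 * 3.1500
= 16.2540

16.2540


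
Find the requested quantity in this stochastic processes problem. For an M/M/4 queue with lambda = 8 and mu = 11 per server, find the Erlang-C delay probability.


a = lambda/mu = 0.7273
rho = a/c = 0.1818
Erlang-C formula applied:
C(c,a) = 0.0069

0.0069


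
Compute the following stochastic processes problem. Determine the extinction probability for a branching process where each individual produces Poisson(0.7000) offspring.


Since mu = 0.7000 <= 1, extinction probability = 1.

1.0000


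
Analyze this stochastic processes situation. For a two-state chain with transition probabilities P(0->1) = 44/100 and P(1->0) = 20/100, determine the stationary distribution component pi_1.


Stationary distribution: pi_0 = p10/(p01+p10), pi_1 = p01/(p01+p10)
p01 = 0.4400, p10 = 0.2000
pi_1 = 0.6875

0.6875


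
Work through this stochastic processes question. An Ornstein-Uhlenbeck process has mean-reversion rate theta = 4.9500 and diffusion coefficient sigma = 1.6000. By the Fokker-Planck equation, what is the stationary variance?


Stationary variance = sigma^2 / (2*theta)
= 1.6000^2 / (2*4.9500)
= 2.5600 / 9.9000
= 0.2586

0.2586


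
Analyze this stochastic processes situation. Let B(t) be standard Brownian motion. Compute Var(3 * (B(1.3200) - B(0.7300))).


Var(alpha*(B(t)-B(s))) = alpha^2 * (t-s)
= 3^2 * (1.3200 - 0.7300)
= 9 * 0.5900
= 5.3100

5.3100


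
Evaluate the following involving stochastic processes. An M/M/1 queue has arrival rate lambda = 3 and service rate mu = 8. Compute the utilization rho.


rho = lambda/mu
= 3/8
= 0.3750

0.3750


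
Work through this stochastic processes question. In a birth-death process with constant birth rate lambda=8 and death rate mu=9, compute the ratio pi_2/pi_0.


For birth-death process, pi_n/pi_0 = (lambda/mu)^n
= (8/9)^2
= 0.7901

0.7901


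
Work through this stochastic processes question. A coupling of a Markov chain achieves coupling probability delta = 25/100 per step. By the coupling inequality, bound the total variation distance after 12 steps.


TV distance bound <= (1-delta)^n
= (1 - 0.2500)^12
= 0.7500^12
= 0.0317

0.0317


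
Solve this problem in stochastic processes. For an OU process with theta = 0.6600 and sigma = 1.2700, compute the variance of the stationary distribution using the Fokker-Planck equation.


Stationary variance = sigma^2 / (2*theta)
= 1.2700^2 / (2*0.6600)
= 1.6129 / 1.3200
= 1.2219

1.2219


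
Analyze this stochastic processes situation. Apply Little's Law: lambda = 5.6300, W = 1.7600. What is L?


Little's Law: L = lambda * W
= 5.6300 * 1.7600
= 9.9088

9.9088


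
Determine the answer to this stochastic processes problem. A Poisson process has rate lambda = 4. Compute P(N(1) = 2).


P(N(t)=k) = (lambda*t)^k * exp(-lambda*t) / k!
lambda*t = 4
= 4^2 * exp(-4) / 2!
= 16 * 0.0183 / 2
= 0.1465

0.1465


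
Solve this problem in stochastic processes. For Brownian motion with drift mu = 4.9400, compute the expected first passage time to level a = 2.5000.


Expected first passage time = a/mu
= 2.5000/4.9400
= 0.5061

0.5061


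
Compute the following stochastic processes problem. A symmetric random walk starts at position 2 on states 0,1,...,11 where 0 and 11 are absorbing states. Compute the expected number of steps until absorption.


For symmetric RW on 0,...,N with absorbing barriers, E(i) = i*(N-i)
E(2) = 2 * 9 = 18

18


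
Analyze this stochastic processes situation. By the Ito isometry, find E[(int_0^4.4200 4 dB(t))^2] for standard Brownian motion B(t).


By Ito isometry: E[(int f dB)^2] = int f^2 dt
= 4^2 * 4.4200
= 16 * 4.4200 = 70.7200

70.7200


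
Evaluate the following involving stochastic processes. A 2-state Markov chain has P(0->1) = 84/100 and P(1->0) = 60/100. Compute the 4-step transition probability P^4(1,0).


Computing P^4 by matrix multiplication.
P = [[0.1600, 0.8400], [0.6000, 0.4000]]
After raising P to the power 4:
P^4(1,0) = 0.4010

0.4010


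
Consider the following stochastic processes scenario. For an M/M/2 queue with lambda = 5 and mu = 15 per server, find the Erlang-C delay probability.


a = lambda/mu = 0.3333
rho = a/c = 0.1667
Erlang-C formula applied:
C(c,a) = 0.0476

0.0476


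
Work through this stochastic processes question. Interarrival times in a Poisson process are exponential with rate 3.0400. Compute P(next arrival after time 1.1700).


P(X > t) = exp(-lambda * t)
= exp(-3.0400 * 1.1700)
= exp(-3.5568) = 0.0285

0.0285


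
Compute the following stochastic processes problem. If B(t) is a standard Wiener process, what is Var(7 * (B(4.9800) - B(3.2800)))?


Var(alpha*(B(t)-B(s))) = alpha^2 * (t-s)
= 7^2 * (4.9800 - 3.2800)
= 49 * 1.7000
= 83.3000

83.3000


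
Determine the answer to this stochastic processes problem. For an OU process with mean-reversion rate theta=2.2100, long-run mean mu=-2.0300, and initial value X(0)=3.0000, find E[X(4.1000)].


E[X(t)] = mu + (X(0) - mu)*exp(-theta*t)
= -2.0300 + (3.0000 - -2.0300)*exp(-2.2100*4.1000)
= -2.0300 + 5.0300 * 1.1611e-04
= -2.0294

-2.0294


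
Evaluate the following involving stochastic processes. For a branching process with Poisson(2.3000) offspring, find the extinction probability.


Since mu = 2.3000 > 1, extinction prob q < 1.
Solve s = exp(mu*(s-1)) iteratively.
q = 0.1376

0.1376


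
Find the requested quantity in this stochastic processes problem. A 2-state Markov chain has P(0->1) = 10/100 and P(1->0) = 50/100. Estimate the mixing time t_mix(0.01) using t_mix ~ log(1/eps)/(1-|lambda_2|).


lambda_2 = |1 - p01 - p10| = |1 - 0.1000 - 0.5000| = 0.4000
t_mix ~ log(1/eps)/(1 - |lambda_2|)
= log(100)/(1 - 0.4000) = 4.6052/0.6000
= 7.6753

7.6753


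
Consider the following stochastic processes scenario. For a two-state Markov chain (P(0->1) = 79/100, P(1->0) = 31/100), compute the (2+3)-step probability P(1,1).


P^5 = P^2 * P^3
Computing via matrix multiplication of the transition matrix.
Entry (1,1) of P^5 = 0.7182

0.7182


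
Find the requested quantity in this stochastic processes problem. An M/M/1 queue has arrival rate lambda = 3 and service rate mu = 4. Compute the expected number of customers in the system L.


rho = 3/4 = 0.7500
L = rho/(1-rho)
= 0.7500/0.2500
= 3.0000

3.0000


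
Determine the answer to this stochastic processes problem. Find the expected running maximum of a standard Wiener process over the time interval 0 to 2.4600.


E(max B(s)) = sqrt(2t/pi)
= sqrt(2*2.4600/pi)
= sqrt(1.5661)
= 1.2514

1.2514


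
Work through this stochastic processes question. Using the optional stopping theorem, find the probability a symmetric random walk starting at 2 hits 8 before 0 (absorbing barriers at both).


By optional stopping theorem: E(M at tau) = M(0) = 2
P(hit 8)*8 + P(hit 0)*0 = 2
P(hit 8) = (2 - 0)/(8 - 0) = 1/4 = 0.2500

0.2500


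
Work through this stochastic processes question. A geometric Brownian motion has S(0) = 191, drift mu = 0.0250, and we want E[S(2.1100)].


E[S(t)] = S(0) * exp(mu * t)
= 191 * exp(0.0250 * 2.1100)
= 191 * 1.0542
= 201.3457

201.3457


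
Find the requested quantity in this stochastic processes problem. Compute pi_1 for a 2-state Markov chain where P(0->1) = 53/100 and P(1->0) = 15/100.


Stationary distribution: pi_0 = p10/(p01+p10), pi_1 = p01/(p01+p10)
p01 = 0.5300, p10 = 0.1500
pi_1 = 0.7794

0.7794


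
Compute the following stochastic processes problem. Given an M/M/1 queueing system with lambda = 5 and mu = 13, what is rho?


rho = lambda/mu
= 5/13
= 0.3846

0.3846


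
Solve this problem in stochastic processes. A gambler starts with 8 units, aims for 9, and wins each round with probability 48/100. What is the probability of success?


Gambler's ruin formula:
r = q/p = 0.5200/0.4800 = 1.0833
P(win) = (1 - r^i)/(1 - r^N)
= (1 - 1.0833^8)/(1 - 1.0833^9)
= 0.8502

0.8502


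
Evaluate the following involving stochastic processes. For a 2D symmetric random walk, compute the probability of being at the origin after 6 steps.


P = C(6,3)^2 / 4^6
= 20^2 / 4096
= 400 / 4096
= 0.0977

0.0977


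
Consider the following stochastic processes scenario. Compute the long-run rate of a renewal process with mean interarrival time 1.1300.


Long-run renewal rate = 1/E(X)
= 1/1.1300
= 0.8850

0.8850


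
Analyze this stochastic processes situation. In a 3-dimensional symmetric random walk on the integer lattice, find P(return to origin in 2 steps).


P(return in 2 steps) = P(reverse first step) = 1/(2d)
= 1/6
= 0.1667

0.1667


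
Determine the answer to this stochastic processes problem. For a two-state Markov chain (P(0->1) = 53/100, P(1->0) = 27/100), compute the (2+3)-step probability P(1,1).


P^5 = P^2 * P^3
Computing via matrix multiplication of the transition matrix.
Entry (1,1) of P^5 = 0.6626

0.6626


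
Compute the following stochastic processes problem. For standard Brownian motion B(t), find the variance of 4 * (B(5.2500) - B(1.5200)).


Var(alpha*(B(t)-B(s))) = alpha^2 * (t-s)
= 4^2 * (5.2500 - 1.5200)
= 16 * 3.7300
= 59.6800

59.6800


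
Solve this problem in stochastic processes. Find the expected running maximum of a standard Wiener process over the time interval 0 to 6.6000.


E(max B(s)) = sqrt(2t/pi)
= sqrt(2*6.6000/pi)
= sqrt(4.2017)
= 2.0498

2.0498


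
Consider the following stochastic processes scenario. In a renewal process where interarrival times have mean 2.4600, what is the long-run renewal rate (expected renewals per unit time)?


Long-run renewal rate = 1/E(X)
= 1/2.4600
= 0.4065

0.4065


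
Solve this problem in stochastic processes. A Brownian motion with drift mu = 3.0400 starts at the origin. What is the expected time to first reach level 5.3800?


Expected first passage time = a/mu
= 5.3800/3.0400
= 1.7697

1.7697


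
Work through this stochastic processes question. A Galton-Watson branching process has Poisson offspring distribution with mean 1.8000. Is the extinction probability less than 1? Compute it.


Since mu = 1.8000 > 1, extinction prob q < 1.
Solve s = exp(mu*(s-1)) iteratively.
q = 0.2676

0.2676


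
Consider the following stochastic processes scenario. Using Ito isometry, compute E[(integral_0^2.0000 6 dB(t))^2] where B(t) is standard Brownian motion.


By Ito isometry: E[(int f dB)^2] = int f^2 dt
= 6^2 * 2.0000
= 36 * 2.0000 = 72.0000

72.0000


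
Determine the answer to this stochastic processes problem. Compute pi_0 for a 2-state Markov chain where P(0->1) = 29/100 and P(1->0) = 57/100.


Stationary distribution: pi_0 = p10/(p01+p10), pi_1 = p01/(p01+p10)
p01 = 0.2900, p10 = 0.5700
pi_0 = 0.6628

0.6628


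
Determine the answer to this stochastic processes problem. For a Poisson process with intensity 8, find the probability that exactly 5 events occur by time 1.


P(N(t)=k) = (lambda*t)^k * exp(-lambda*t) / k!
lambda*t = 8
= 8^5 * exp(-8) / 5!
= 32768 * 3.3546e-04 / 120
= 0.0916

0.0916


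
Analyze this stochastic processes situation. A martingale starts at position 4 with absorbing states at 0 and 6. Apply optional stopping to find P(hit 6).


By optional stopping theorem: E(M at tau) = M(0) = 4
P(hit 6)*6 + P(hit 0)*0 = 4
P(hit 6) = (4 - 0)/(6 - 0) = 2/3 = 0.6667

0.6667


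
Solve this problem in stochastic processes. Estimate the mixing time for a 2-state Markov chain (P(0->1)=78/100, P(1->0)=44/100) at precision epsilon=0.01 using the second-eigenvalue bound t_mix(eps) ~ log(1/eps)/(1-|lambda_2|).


lambda_2 = |1 - p01 - p10| = |1 - 0.7800 - 0.4400| = 0.2200
t_mix ~ log(1/eps)/(1 - |lambda_2|)
= log(100)/(1 - 0.2200) = 4.6052/0.7800
= 5.9041

5.9041


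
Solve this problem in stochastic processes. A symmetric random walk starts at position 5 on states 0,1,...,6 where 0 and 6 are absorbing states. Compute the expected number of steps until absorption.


For symmetric RW on 0,...,N with absorbing barriers, E(i) = i*(N-i)
E(5) = 5 * 1 = 5

5


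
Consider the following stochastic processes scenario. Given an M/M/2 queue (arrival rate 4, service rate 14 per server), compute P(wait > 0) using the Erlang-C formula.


a = lambda/mu = 0.2857
rho = a/c = 0.1429
Erlang-C formula applied:
C(c,a) = 0.0357

0.0357


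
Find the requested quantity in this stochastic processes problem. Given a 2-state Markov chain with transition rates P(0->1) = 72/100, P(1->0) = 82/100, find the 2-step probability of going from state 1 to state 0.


Computing P^2 by matrix multiplication.
P = [[0.2800, 0.7200], [0.8200, 0.1800]]
After raising P to the power 2:
P^2(1,0) = 0.3772

0.3772


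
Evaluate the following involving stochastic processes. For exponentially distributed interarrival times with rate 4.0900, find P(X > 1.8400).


P(X > t) = exp(-lambda * t)
= exp(-4.0900 * 1.8400)
= exp(-7.5256) = 5.3911e-04

5.3911e-04


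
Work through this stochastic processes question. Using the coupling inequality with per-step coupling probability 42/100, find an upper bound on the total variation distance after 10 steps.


TV distance bound <= (1-delta)^n
= (1 - 0.4200)^10
= 0.5800^10
= 0.0043

0.0043


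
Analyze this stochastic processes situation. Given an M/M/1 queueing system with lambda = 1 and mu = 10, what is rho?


rho = lambda/mu
= 1/10
= 0.1000

0.1000


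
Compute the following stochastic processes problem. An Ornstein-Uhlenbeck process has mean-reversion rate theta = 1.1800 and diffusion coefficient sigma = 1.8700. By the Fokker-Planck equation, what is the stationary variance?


Stationary variance = sigma^2 / (2*theta)
= 1.8700^2 / (2*1.1800)
= 3.4969 / 2.3600
= 1.4817

1.4817


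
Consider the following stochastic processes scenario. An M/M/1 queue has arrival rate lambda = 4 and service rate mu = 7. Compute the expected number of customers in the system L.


rho = 4/7 = 0.5714
L = rho/(1-rho)
= 0.5714/0.4286
= 1.3333

1.3333


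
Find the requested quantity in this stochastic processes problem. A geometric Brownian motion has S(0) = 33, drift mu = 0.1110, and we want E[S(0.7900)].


E[S(t)] = S(0) * exp(mu * t)
= 33 * exp(0.1110 * 0.7900)
= 33 * 1.0916
= 36.0244

36.0244


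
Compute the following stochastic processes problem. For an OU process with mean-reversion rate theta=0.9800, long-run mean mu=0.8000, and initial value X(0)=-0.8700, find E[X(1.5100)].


E[X(t)] = mu + (X(0) - mu)*exp(-theta*t)
= 0.8000 + (-0.8700 - 0.8000)*exp(-0.9800*1.5100)
= 0.8000 + -1.6700 * 0.2277
= 0.4198

0.4198


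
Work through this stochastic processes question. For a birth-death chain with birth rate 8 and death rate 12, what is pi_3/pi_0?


For birth-death process, pi_n/pi_0 = (lambda/mu)^n
= (8/12)^3
= 0.2963

0.2963


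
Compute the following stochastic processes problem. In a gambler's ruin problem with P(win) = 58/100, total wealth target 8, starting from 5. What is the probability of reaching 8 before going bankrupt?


Gambler's ruin formula:
r = q/p = 0.4200/0.5800 = 0.7241
P(win) = (1 - r^i)/(1 - r^N)
= (1 - 0.7241^5)/(1 - 0.7241^8)
= 0.8664

0.8664


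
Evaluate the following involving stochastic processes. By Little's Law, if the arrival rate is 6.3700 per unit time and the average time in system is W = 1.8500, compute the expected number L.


Little's Law: L = lambda * W
= 6.3700 * 1.8500
= 11.7845

11.7845


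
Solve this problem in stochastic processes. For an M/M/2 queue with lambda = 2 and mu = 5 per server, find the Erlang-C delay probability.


a = lambda/mu = 0.4000
rho = a/c = 0.2000
Erlang-C formula applied:
C(c,a) = 0.0667

0.0667


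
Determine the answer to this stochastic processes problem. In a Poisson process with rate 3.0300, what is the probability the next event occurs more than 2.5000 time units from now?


P(X > t) = exp(-lambda * t)
= exp(-3.0300 * 2.5000)
= exp(-7.5750) = 5.1312e-04

5.1312e-04


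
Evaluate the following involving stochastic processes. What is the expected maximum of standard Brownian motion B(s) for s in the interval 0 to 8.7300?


E(max B(s)) = sqrt(2t/pi)
= sqrt(2*8.7300/pi)
= sqrt(5.5577)
= 2.3575

2.3575


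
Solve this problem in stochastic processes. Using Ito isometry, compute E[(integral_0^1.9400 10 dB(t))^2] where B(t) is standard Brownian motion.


By Ito isometry: E[(int f dB)^2] = int f^2 dt
= 10^2 * 1.9400
= 100 * 1.9400 = 194.0000

194.0000


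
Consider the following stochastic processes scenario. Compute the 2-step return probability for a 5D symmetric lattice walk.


P(return in 2 steps) = P(reverse first step) = 1/(2d)
= 1/10
= 0.1000

0.1000


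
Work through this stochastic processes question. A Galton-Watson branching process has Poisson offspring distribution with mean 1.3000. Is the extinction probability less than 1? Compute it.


Since mu = 1.3000 > 1, extinction prob q < 1.
Solve s = exp(mu*(s-1)) iteratively.
q = 0.5770

0.5770


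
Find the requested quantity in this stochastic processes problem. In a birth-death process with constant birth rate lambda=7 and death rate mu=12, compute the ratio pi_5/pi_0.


For birth-death process, pi_n/pi_0 = (lambda/mu)^n
= (7/12)^5
= 0.0675

0.0675


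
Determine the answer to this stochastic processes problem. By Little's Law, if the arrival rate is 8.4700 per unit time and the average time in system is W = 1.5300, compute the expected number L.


Little's Law: L = lambda * W
= 8.4700 * 1.5300
= 12.9591

12.9591


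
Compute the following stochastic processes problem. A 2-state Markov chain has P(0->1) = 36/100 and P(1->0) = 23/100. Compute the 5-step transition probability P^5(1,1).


Computing P^5 by matrix multiplication.
P = [[0.6400, 0.3600], [0.2300, 0.7700]]
After raising P to the power 5:
P^5(1,1) = 0.6147

0.6147


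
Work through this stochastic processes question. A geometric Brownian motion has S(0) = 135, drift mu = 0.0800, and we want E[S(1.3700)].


E[S(t)] = S(0) * exp(mu * t)
= 135 * exp(0.0800 * 1.3700)
= 135 * 1.1158
= 150.6373

150.6373


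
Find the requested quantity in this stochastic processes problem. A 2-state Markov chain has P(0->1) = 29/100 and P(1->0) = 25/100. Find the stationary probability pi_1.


Stationary distribution: pi_0 = p10/(p01+p10), pi_1 = p01/(p01+p10)
p01 = 0.2900, p10 = 0.2500
pi_1 = 0.5370

0.5370


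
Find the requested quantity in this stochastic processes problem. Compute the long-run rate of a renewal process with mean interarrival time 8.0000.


Long-run renewal rate = 1/E(X)
= 1/8.0000
= 0.1250

0.1250


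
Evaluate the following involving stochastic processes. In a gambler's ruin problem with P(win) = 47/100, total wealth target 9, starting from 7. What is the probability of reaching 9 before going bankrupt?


Gambler's ruin formula:
r = q/p = 0.5300/0.4700 = 1.1277
P(win) = (1 - r^i)/(1 - r^N)
= (1 - 1.1277^7)/(1 - 1.1277^9)
= 0.6768

0.6768


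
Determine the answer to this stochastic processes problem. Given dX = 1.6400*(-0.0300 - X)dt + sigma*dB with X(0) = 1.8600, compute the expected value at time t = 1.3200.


E[X(t)] = mu + (X(0) - mu)*exp(-theta*t)
= -0.0300 + (1.8600 - -0.0300)*exp(-1.6400*1.3200)
= -0.0300 + 1.8900 * 0.1148
= 0.1869

0.1869


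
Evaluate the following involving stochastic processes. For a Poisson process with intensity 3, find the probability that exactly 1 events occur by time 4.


P(N(t)=k) = (lambda*t)^k * exp(-lambda*t) / k!
lambda*t = 12
= 12^1 * exp(-12) / 1!
= 12 * 6.1442e-06 / 1
= 7.3731e-05

7.3731e-05


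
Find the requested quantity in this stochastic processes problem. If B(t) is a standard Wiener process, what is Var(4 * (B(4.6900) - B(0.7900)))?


Var(alpha*(B(t)-B(s))) = alpha^2 * (t-s)
= 4^2 * (4.6900 - 0.7900)
= 16 * 3.9000
= 62.4000

62.4000


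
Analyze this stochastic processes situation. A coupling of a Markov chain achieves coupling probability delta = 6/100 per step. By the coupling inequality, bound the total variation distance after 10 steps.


TV distance bound <= (1-delta)^n
= (1 - 0.0600)^10
= 0.9400^10
= 0.5386

0.5386


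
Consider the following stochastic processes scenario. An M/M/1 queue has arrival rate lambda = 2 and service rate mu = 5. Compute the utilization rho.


rho = lambda/mu
= 2/5
= 0.4000

0.4000


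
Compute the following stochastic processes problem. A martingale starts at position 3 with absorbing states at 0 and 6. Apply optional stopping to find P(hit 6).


By optional stopping theorem: E(M at tau) = M(0) = 3
P(hit 6)*6 + P(hit 0)*0 = 3
P(hit 6) = (3 - 0)/(6 - 0) = 1/2 = 0.5000

0.5000


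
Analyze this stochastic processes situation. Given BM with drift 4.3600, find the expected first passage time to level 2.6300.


Expected first passage time = a/mu
= 2.6300/4.3600
= 0.6032

0.6032


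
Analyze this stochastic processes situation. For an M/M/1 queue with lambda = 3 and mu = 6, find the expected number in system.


rho = 3/6 = 0.5000
L = rho/(1-rho)
= 0.5000/0.5000
= 1.0000

1.0000


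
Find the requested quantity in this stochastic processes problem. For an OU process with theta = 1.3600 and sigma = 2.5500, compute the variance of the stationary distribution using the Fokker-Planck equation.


Stationary variance = sigma^2 / (2*theta)
= 2.5500^2 / (2*1.3600)
= 6.5025 / 2.7200
= 2.3906

2.3906


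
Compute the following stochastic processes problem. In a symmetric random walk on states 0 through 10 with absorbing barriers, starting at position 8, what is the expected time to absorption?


For symmetric RW on 0,...,N with absorbing barriers, E(i) = i*(N-i)
E(8) = 8 * 2 = 16

16


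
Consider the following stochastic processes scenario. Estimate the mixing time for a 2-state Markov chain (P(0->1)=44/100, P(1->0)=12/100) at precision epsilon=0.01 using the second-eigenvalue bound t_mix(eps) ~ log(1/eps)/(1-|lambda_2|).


lambda_2 = |1 - p01 - p10| = |1 - 0.4400 - 0.1200| = 0.4400
t_mix ~ log(1/eps)/(1 - |lambda_2|)
= log(100)/(1 - 0.4400) = 4.6052/0.5600
= 8.2235

8.2235


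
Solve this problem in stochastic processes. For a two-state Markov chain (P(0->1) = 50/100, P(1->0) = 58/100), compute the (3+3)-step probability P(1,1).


P^6 = P^3 * P^3
Computing via matrix multiplication of the transition matrix.
Entry (1,1) of P^6 = 0.4630

0.4630


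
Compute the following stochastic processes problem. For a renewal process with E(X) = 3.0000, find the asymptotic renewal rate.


Long-run renewal rate = 1/E(X)
= 1/3.0000
= 0.3333

0.3333


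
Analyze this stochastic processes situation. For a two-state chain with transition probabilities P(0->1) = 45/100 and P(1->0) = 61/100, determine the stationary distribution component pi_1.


Stationary distribution: pi_0 = p10/(p01+p10), pi_1 = p01/(p01+p10)
p01 = 0.4500, p10 = 0.6100
pi_1 = 0.4245

0.4245


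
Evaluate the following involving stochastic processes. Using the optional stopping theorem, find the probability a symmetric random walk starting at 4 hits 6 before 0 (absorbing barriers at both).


By optional stopping theorem: E(M at tau) = M(0) = 4
P(hit 6)*6 + P(hit 0)*0 = 4
P(hit 6) = (4 - 0)/(6 - 0) = 2/3 = 0.6667

0.6667


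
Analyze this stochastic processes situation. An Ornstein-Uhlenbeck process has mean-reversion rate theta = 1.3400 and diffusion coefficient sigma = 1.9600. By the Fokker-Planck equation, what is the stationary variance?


Stationary variance = sigma^2 / (2*theta)
= 1.9600^2 / (2*1.3400)
= 3.8416 / 2.6800
= 1.4334

1.4334


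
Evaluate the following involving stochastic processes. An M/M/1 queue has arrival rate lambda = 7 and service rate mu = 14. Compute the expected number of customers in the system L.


rho = 7/14 = 0.5000
L = rho/(1-rho)
= 0.5000/0.5000
= 1.0000

1.0000


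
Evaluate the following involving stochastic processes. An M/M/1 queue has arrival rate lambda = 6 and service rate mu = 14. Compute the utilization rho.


rho = lambda/mu
= 6/14
= 0.4286

0.4286


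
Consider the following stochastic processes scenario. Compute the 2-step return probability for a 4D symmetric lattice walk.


P(return in 2 steps) = P(reverse first step) = 1/(2d)
= 1/8
= 0.1250

0.1250


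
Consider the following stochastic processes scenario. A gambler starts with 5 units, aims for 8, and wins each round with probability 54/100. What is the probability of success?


Gambler's ruin formula:
r = q/p = 0.4600/0.5400 = 0.8519
P(win) = (1 - r^i)/(1 - r^N)
= (1 - 0.8519^5)/(1 - 0.8519^8)
= 0.7630

0.7630


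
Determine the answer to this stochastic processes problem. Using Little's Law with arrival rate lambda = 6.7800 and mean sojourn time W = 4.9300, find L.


Little's Law: L = lambda * W
= 6.7800 * 4.9300
= 33.4254

33.4254


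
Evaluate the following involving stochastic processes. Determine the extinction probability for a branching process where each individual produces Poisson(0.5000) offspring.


Since mu = 0.5000 <= 1, extinction probability = 1.

1.0000


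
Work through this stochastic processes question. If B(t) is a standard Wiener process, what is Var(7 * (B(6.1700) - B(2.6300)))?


Var(alpha*(B(t)-B(s))) = alpha^2 * (t-s)
= 7^2 * (6.1700 - 2.6300)
= 49 * 3.5400
= 173.4600

173.4600


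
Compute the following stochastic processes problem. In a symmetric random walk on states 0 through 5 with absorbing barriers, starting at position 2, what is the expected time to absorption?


For symmetric RW on 0,...,N with absorbing barriers, E(i) = i*(N-i)
E(2) = 2 * 3 = 6

6


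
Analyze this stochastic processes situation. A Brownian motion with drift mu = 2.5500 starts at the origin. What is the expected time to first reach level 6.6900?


Expected first passage time = a/mu
= 6.6900/2.5500
= 2.6235

2.6235


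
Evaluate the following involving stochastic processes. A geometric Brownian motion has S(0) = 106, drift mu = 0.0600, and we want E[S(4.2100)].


E[S(t)] = S(0) * exp(mu * t)
= 106 * exp(0.0600 * 4.2100)
= 106 * 1.2874
= 136.4610

136.4610


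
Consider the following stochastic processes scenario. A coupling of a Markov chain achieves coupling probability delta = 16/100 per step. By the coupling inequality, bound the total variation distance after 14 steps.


TV distance bound <= (1-delta)^n
= (1 - 0.1600)^14
= 0.8400^14
= 0.0871

0.0871


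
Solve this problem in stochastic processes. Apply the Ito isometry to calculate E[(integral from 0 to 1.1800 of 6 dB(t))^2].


By Ito isometry: E[(int f dB)^2] = int f^2 dt
= 6^2 * 1.1800
= 36 * 1.1800 = 42.4800

42.4800


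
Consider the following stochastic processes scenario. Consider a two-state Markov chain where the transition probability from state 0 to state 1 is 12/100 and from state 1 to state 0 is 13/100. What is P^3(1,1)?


Computing P^3 by matrix multiplication.
P = [[0.8800, 0.1200], [0.1300, 0.8700]]
After raising P to the power 3:
P^3(1,1) = 0.6994

0.6994


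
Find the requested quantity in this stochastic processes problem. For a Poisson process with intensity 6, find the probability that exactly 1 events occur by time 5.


P(N(t)=k) = (lambda*t)^k * exp(-lambda*t) / k!
lambda*t = 30
= 30^1 * exp(-30) / 1!
= 30 * 9.3576e-14 / 1
= 2.8073e-12

2.8073e-12


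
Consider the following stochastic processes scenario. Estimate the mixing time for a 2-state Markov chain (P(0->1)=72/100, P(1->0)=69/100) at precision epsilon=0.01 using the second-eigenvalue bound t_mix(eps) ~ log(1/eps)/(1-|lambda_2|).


lambda_2 = |1 - p01 - p10| = |1 - 0.7200 - 0.6900| = 0.4100
t_mix ~ log(1/eps)/(1 - |lambda_2|)
= log(100)/(1 - 0.4100) = 4.6052/0.5900
= 7.8054

7.8054


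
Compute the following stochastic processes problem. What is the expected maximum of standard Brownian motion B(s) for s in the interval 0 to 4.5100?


E(max B(s)) = sqrt(2t/pi)
= sqrt(2*4.5100/pi)
= sqrt(2.8712)
= 1.6944

1.6944


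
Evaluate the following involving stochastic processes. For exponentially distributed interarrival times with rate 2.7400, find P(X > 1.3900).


P(X > t) = exp(-lambda * t)
= exp(-2.7400 * 1.3900)
= exp(-3.8086) = 0.0222

0.0222


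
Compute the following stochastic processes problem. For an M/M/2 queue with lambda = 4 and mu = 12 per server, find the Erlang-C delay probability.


a = lambda/mu = 0.3333
rho = a/c = 0.1667
Erlang-C formula applied:
C(c,a) = 0.0476

0.0476


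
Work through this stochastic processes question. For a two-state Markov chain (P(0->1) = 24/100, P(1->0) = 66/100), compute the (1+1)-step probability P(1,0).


P^2 = P^1 * P^1
Computing via matrix multiplication of the transition matrix.
Entry (1,0) of P^2 = 0.7260

0.7260


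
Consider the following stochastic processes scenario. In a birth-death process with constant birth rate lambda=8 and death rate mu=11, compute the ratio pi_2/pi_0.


For birth-death process, pi_n/pi_0 = (lambda/mu)^n
= (8/11)^2
= 0.5289

0.5289


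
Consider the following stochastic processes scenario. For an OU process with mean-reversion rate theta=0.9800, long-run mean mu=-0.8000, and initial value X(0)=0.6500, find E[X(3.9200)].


E[X(t)] = mu + (X(0) - mu)*exp(-theta*t)
= -0.8000 + (0.6500 - -0.8000)*exp(-0.9800*3.9200)
= -0.8000 + 1.4500 * 0.0215
= -0.7689

-0.7689


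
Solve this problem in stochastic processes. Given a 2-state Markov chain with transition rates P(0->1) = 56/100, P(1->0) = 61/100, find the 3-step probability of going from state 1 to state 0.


Computing P^3 by matrix multiplication.
P = [[0.4400, 0.5600], [0.6100, 0.3900]]
After raising P to the power 3:
P^3(1,0) = 0.5239

0.5239


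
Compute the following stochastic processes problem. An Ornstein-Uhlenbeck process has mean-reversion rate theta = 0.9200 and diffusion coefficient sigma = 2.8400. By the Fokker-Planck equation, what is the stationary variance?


Stationary variance = sigma^2 / (2*theta)
= 2.8400^2 / (2*0.9200)
= 8.0656 / 1.8400
= 4.3835

4.3835


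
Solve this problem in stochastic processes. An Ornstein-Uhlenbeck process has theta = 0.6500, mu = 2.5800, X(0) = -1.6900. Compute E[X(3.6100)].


E[X(t)] = mu + (X(0) - mu)*exp(-theta*t)
= 2.5800 + (-1.6900 - 2.5800)*exp(-0.6500*3.6100)
= 2.5800 + -4.2700 * 0.0957
= 2.1713

2.1713


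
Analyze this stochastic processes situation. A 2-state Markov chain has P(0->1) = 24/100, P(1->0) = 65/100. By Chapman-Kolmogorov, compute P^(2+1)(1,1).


P^3 = P^2 * P^1
Computing via matrix multiplication of the transition matrix.
Entry (1,1) of P^3 = 0.2706

0.2706


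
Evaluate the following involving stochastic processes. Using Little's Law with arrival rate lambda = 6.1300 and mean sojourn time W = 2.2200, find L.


Little's Law: L = lambda * W
= 6.1300 * 2.2200
= 13.6086

13.6086


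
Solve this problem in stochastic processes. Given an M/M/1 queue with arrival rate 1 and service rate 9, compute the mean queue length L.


rho = 1/9 = 0.1111
L = rho/(1-rho)
= 0.1111/0.8889
= 0.1250

0.1250


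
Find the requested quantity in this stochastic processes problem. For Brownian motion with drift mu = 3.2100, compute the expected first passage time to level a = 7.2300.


Expected first passage time = a/mu
= 7.2300/3.2100
= 2.2523

2.2523


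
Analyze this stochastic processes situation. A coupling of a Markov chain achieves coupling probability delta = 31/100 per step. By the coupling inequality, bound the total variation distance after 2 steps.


TV distance bound <= (1-delta)^n
= (1 - 0.3100)^2
= 0.6900^2
= 0.4761

0.4761


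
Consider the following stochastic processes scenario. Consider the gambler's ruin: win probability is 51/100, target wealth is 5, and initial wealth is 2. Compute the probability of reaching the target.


Gambler's ruin formula:
r = q/p = 0.4900/0.5100 = 0.9608
P(win) = (1 - r^i)/(1 - r^N)
= (1 - 0.9608^2)/(1 - 0.9608^5)
= 0.4241

0.4241


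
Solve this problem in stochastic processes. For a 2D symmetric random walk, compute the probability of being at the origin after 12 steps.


P = C(12,6)^2 / 4^12
= 924^2 / 16777216
= 853776 / 16777216
= 0.0509

0.0509


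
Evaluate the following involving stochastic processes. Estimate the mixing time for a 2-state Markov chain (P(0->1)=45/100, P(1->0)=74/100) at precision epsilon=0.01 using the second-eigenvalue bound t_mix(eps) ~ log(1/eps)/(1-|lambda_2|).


lambda_2 = |1 - p01 - p10| = |1 - 0.4500 - 0.7400| = 0.1900
t_mix ~ log(1/eps)/(1 - |lambda_2|)
= log(100)/(1 - 0.1900) = 4.6052/0.8100
= 5.6854

5.6854


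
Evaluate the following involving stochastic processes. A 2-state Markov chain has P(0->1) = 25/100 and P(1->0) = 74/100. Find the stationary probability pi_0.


Stationary distribution: pi_0 = p10/(p01+p10), pi_1 = p01/(p01+p10)
p01 = 0.2500, p10 = 0.7400
pi_0 = 0.7475

0.7475


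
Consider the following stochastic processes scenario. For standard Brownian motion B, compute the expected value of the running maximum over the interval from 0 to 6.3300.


E(max B(s)) = sqrt(2t/pi)
= sqrt(2*6.3300/pi)
= sqrt(4.0298)
= 2.0074

2.0074


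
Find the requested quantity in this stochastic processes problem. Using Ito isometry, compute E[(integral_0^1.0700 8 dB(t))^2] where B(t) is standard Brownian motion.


By Ito isometry: E[(int f dB)^2] = int f^2 dt
= 8^2 * 1.0700
= 64 * 1.0700 = 68.4800

68.4800


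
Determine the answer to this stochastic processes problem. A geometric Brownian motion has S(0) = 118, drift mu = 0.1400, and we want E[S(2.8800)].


E[S(t)] = S(0) * exp(mu * t)
= 118 * exp(0.1400 * 2.8800)
= 118 * 1.4966
= 176.5995

176.5995


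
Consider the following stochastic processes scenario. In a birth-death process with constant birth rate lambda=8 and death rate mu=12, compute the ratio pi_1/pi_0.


For birth-death process, pi_n/pi_0 = (lambda/mu)^n
= (8/12)^1
= 0.6667

0.6667


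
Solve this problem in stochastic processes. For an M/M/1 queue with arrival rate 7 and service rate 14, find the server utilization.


rho = lambda/mu
= 7/14
= 0.5000

0.5000


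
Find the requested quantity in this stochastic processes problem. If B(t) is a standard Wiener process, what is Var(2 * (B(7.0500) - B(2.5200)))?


Var(alpha*(B(t)-B(s))) = alpha^2 * (t-s)
= 2^2 * (7.0500 - 2.5200)
= 4 * 4.5300
= 18.1200

18.1200


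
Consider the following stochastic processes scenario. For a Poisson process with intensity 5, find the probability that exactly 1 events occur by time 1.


P(N(t)=k) = (lambda*t)^k * exp(-lambda*t) / k!
lambda*t = 5
= 5^1 * exp(-5) / 1!
= 5 * 0.0067 / 1
= 0.0337

0.0337


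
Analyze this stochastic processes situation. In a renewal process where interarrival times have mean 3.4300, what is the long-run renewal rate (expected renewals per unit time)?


Long-run renewal rate = 1/E(X)
= 1/3.4300
= 0.2915

0.2915


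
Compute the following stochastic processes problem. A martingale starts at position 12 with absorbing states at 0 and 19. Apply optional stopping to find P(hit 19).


By optional stopping theorem: E(M at tau) = M(0) = 12
P(hit 19)*19 + P(hit 0)*0 = 12
P(hit 19) = (12 - 0)/(19 - 0) = 12/19 = 0.6316

0.6316


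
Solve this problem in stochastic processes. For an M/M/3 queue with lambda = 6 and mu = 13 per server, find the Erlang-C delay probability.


a = lambda/mu = 0.4615
rho = a/c = 0.1538
Erlang-C formula applied:
C(c,a) = 0.0122

0.0122


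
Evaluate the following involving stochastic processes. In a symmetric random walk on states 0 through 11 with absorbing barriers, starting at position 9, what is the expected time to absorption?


For symmetric RW on 0,...,N with absorbing barriers, E(i) = i*(N-i)
E(9) = 9 * 2 = 18

18


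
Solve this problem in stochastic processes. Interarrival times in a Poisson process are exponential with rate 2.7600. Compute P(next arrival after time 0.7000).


P(X > t) = exp(-lambda * t)
= exp(-2.7600 * 0.7000)
= exp(-1.9320) = 0.1449

0.1449


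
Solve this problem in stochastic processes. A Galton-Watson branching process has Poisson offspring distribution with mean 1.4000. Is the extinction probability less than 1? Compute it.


Since mu = 1.4000 > 1, extinction prob q < 1.
Solve s = exp(mu*(s-1)) iteratively.
q = 0.4890

0.4890


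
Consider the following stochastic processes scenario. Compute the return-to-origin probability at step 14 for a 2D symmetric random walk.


P = C(14,7)^2 / 4^14
= 3432^2 / 268435456
= 11778624 / 268435456
= 0.0439

0.0439


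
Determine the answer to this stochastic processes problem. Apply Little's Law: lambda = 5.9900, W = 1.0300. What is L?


Little's Law: L = lambda * W
= 5.9900 * 1.0300
= 6.1697

6.1697


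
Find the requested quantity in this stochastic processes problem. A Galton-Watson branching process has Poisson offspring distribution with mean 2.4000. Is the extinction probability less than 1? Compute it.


Since mu = 2.4000 > 1, extinction prob q < 1.
Solve s = exp(mu*(s-1)) iteratively.
q = 0.1214

0.1214


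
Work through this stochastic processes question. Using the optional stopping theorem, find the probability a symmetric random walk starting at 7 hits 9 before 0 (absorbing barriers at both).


By optional stopping theorem: E(M at tau) = M(0) = 7
P(hit 9)*9 + P(hit 0)*0 = 7
P(hit 9) = (7 - 0)/(9 - 0) = 7/9 = 0.7778

0.7778


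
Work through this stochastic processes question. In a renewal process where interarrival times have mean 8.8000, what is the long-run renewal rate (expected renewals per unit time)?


Long-run renewal rate = 1/E(X)
= 1/8.8000
= 0.1136

0.1136


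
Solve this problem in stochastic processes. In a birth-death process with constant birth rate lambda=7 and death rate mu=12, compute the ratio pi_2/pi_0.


For birth-death process, pi_n/pi_0 = (lambda/mu)^n
= (7/12)^2
= 0.3403

0.3403


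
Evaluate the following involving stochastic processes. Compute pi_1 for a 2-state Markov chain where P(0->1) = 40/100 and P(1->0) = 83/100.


Stationary distribution: pi_0 = p10/(p01+p10), pi_1 = p01/(p01+p10)
p01 = 0.4000, p10 = 0.8300
pi_1 = 0.3252

0.3252


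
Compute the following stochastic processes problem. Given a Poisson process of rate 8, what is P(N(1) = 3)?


P(N(t)=k) = (lambda*t)^k * exp(-lambda*t) / k!
lambda*t = 8
= 8^3 * exp(-8) / 3!
= 512 * 3.3546e-04 / 6
= 0.0286

0.0286


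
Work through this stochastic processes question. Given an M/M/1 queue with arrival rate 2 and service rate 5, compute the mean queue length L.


rho = 2/5 = 0.4000
L = rho/(1-rho)
= 0.4000/0.6000
= 0.6667

0.6667


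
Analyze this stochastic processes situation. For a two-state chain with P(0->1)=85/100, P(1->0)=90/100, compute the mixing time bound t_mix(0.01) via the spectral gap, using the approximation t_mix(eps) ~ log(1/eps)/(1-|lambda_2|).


lambda_2 = |1 - p01 - p10| = |1 - 0.8500 - 0.9000| = 0.7500
t_mix ~ log(1/eps)/(1 - |lambda_2|)
= log(100)/(1 - 0.7500) = 4.6052/0.2500
= 18.4207

18.4207
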